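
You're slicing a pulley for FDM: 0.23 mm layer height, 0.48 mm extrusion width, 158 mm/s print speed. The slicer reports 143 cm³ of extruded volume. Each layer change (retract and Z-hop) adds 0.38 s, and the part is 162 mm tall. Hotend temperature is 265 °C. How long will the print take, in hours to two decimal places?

Extrusion cross-section: 0.23 × 0.48 → 0.1104 mm².
Total extruded path = 143000/0.1104 = 1295289.9 mm.
Extrusion time: 1295289.9 / 158 → 8198 s.
Number of layers: 162 / 0.23 → 705 (rounded up).
Non-print overhead = 705 × 0.38 = 267.9 s.
Total = 8198 + 267.9 = 8465.9 s = 2.35 hours.

2.35 hours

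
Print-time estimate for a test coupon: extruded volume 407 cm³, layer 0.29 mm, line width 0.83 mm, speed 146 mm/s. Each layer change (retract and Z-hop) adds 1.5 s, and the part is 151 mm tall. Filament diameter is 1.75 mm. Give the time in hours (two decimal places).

3.43 hours

Bead cross-section = 0.29 × 0.83 = 0.2407 mm².
Toolpath length = 407 cm³ / 0.2407 mm² = 407000 / 0.2407 = 1690901.5 mm.
Extrusion time = 1690901.5 / 146, so 11581.5 s.
Layers = ⌈151/0.29⌉ = 521.
Z-hop total: 521 × 1.5 → 781.5 s.
Total = 11581.5 + 781.5 = 12363 s = 3.43 hours.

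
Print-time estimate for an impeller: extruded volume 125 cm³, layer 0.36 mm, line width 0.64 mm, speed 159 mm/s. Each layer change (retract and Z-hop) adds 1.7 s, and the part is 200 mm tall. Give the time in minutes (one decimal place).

72.6 minutes

Bead cross-section = 0.36 × 0.64, so 0.2304 mm².
Path length: 125000 mm³ / 0.2304 mm² → 542534.7 mm.
Time extruding: 542534.7 / 159 → 3412.2 s.
Number of layers: 200 / 0.36 → 556 (rounded up).
Layer-change overhead = 556 × 1.7 = 945.2 s.
Total = 3412.2 + 945.2 = 4357.4 s = 72.6 minutes.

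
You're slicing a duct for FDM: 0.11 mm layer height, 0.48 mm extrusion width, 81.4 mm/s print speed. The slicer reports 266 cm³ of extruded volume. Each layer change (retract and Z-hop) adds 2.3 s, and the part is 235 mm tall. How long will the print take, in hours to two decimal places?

Extrusion cross-section = 0.11 × 0.48, so 0.0528 mm².
Toolpath length = 266 cm³ / 0.0528 mm² = 266000 / 0.0528 = 5037878.8 mm.
Time extruding = 5037878.8 / 81.4 = 61890.4 s.
Number of layers: 235 / 0.11 → 2137 (rounded up).
Non-print overhead = 2137 × 2.3 = 4915.1 s.
Altogether 61890.4 + 4915.1 = 66805.5 s, i.e. 18.56 hours.

18.56 hours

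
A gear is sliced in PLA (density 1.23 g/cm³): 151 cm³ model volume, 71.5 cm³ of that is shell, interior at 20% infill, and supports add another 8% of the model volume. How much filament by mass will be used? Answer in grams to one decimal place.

Infill region = 151 − 71.5, so 79.5 cm³.
Deposited infill = 0.20 × 79.5, so 15.9 cm³.
Support = 0.08 × 151 = 12.08 cm³.
Total printed volume = 71.5 + 15.9 + 12.08 = 99.48 cm³.
Mass = 99.48 × 1.23 = 122.3604 g.

122.4 g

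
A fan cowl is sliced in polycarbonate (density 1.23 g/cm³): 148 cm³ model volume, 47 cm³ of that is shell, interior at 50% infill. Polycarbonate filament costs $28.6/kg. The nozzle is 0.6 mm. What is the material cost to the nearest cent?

Interior volume = 148 − 47, so 101 cm³.
Infill volume = 0.50 × 101, so 50.5 cm³.
Total extruded: 47 + 50.5 → 97.5 cm³.
Mass: 97.5 × 1.23 → 119.925 g.
At $28.6/kg: 119.925/1000 × 28.6 = $3.43.

$3.43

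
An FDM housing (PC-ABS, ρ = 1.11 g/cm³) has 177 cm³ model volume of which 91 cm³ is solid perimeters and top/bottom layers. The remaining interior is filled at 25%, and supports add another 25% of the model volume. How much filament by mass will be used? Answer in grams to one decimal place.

174.0 g

Volume inside the shell = 177 − 91 = 86 cm³.
Infill deposited = 0.25 × 86, so 21.5 cm³.
Support: 0.25 × 177 → 44.25 cm³.
Total printed volume = 91 + 21.5 + 44.25, so 156.75 cm³.
Mass: 156.75 × 1.11 → 173.9925 g.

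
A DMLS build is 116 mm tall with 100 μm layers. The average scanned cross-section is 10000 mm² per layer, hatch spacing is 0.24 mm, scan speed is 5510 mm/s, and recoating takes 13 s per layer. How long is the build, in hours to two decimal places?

Number of layers: 116 / 0.1 → 1160 (rounded up).
Hatch length per layer = 10000 / 0.24, so 41666.7 mm.
Laser time per layer: 41666.7 / 5510 → 7.562 s.
Per-layer time = 7.562 + 13, so 20.562 s.
1160 layers × 20.562 s/layer = 23851.92 s, i.e. 6.63 hours.

6.63 hours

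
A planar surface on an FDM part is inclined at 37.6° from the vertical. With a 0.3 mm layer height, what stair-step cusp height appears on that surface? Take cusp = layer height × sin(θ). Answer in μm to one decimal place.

183.0 μm

sin(37.6°) = 0.6101, so cusp = 0.3 × 0.6101 = 0.18303 mm → 183.0 μm.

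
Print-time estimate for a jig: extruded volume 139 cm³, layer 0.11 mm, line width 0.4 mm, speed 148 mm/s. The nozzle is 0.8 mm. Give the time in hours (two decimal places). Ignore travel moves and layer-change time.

Extrusion cross-section = 0.11 × 0.4, so 0.044 mm².
Path length: 139000 mm³ / 0.044 mm² → 3159090.9 mm.
Time extruding = 3159090.9 / 148, so 21345.2 s.
That's 21345.2 s → 5.93 hours.

5.93 hours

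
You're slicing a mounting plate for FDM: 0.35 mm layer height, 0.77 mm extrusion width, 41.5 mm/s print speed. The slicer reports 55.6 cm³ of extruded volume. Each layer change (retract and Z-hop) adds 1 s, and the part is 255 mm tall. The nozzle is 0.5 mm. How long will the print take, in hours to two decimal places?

Bead cross-section = 0.35 × 0.77, so 0.2695 mm².
Path length: 55600 mm³ / 0.2695 mm² → 206308 mm.
Extrusion time: 206308 / 41.5 → 4971.3 s.
Layer count = ceil(255 / 0.35) = 729.
Z-hop total = 729 × 1, so 729 s.
Altogether 4971.3 + 729 = 5700.3 s, i.e. 1.58 hours.

1.58 hours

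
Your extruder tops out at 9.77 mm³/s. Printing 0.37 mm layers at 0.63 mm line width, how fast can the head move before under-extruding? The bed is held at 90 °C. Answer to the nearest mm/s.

42 mm/s

Extrusion cross-section = 0.37 × 0.63 = 0.2331 mm².
v_max = Q/A = 9.77/0.2331 = 41.91 mm/s → 42 mm/s.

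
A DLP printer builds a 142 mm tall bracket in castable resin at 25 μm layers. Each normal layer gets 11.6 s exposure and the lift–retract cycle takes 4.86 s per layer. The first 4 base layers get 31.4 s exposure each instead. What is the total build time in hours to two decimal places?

25.99 hours

Layer count = ceil(142 / 0.025) = 5680.
Bottom layers = 4 × (31.4 + 4.86), so 145.04 s.
Regular layers = 5676 × (11.6 + 4.86), so 93426.96 s.
Total = 145.04 + 93426.96 = 93572 s = 25.99 hours.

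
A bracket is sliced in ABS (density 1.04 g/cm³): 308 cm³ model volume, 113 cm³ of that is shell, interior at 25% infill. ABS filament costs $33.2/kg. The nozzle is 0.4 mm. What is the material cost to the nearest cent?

$5.58

Infill region = 308 − 113, so 195 cm³.
Infill deposited = 0.25 × 195 = 48.75 cm³.
Total extruded: 113 + 48.75 → 161.75 cm³.
Mass: 161.75 × 1.04 → 168.22 g.
Cost = 168.22 g / 1000 × $33.2/kg = $5.58.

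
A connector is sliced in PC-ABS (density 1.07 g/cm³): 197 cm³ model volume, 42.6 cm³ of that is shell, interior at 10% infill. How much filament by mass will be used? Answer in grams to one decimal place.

62.1 g

Interior volume = 197 − 42.6, so 154.4 cm³.
Infill deposited: 0.10 × 154.4 → 15.44 cm³.
Deposited volume: 42.6 + 15.44 → 58.04 cm³.
Mass = 58.04 × 1.07, so 62.1028 g.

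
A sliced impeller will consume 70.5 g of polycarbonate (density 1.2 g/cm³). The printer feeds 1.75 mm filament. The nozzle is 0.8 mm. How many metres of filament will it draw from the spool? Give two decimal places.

24.43 m

Extruded volume: 70.5/1.2 = 58.75 cm³ (58750 mm³).
A = π r² = π × 0.875² = 2.4053 mm².
Length = 58750 / 2.4053 = 24425.23 mm = 24.43 m.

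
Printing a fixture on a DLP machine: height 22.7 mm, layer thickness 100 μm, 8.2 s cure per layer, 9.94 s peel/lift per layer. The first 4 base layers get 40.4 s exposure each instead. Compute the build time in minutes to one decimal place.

Layer count = ceil(22.7 / 0.1) = 227.
Base layers = 4 × (40.4 + 9.94), so 201.36 s.
Normal layers: 223 × (8.2 + 9.94) → 4045.22 s.
Total = 201.36 + 4045.22 = 4246.58 s = 70.8 minutes.

70.8 minutes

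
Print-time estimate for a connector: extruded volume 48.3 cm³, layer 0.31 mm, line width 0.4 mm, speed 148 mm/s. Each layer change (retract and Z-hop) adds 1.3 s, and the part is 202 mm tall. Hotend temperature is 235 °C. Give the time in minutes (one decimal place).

58.0 minutes

Extrusion cross-section = 0.31 × 0.4 = 0.124 mm².
Path length: 48300 mm³ / 0.124 mm² → 389516.1 mm.
Time extruding: 389516.1 / 148 → 2631.9 s.
Layers = ⌈202/0.31⌉ = 652.
Non-print overhead = 652 × 1.3, so 847.6 s.
Total = 2631.9 + 847.6 = 3479.5 s = 58.0 minutes.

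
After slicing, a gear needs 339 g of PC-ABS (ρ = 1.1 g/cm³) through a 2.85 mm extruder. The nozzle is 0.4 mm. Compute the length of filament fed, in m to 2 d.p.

48.31 m

Volume = 339 g / 1.1 g·cm⁻³ = 308.1818 cm³ = 308181.8 mm³.
A = π r² = π × 1.425² = 6.3794 mm².
L = V/A = 308181.8/6.3794 = 48308.9 mm → 48.31 m.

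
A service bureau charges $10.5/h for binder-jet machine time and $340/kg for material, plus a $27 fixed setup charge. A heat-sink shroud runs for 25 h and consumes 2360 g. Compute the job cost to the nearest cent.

$1091.90

Machine-time cost = 10.5 × 25, so $262.50.
Material charge = 340 × 2360/1000 = $802.40.
Total = 262.50 + 802.40 + 27 = $1091.90.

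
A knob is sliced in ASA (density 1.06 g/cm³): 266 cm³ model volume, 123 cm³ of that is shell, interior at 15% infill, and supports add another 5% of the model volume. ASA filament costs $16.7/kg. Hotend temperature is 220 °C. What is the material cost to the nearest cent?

Infill region: 266 − 123 → 143 cm³.
Infill volume = 0.15 × 143, so 21.45 cm³.
Support: 0.05 × 266 → 13.3 cm³.
Total extruded: 123 + 21.45 + 13.3 → 157.75 cm³.
Mass = 157.75 × 1.06, so 167.215 g.
Cost = 167.215 g / 1000 × $16.7/kg = $2.79.

$2.79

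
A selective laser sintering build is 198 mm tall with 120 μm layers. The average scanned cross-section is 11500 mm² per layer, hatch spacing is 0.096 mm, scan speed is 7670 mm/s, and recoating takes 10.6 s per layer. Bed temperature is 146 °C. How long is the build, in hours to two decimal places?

12.02 hours

Layer count = ceil(198 / 0.12) = 1650.
Scan path per layer: 11500 / 0.096 → 119791.7 mm.
Scan time per layer: 119791.7 / 7670 → 15.6182 s.
Per-layer time: 15.6182 + 10.6 → 26.2182 s.
Build time = 1650 × 26.2182 = 43260.03 s = 12.02 hours.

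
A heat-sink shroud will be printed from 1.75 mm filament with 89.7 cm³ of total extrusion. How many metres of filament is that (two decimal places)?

A = π r² = π × 0.875² = 2.4053 mm².
L = 89700 mm³ / 2.4053 mm² = 37292.65 mm, i.e. 37.29 m.

37.29 m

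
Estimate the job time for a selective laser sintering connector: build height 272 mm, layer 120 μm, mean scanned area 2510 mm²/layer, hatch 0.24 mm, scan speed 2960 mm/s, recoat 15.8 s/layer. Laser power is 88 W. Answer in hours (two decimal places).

Layers = ⌈272/0.12⌉ = 2267.
Per-layer scan distance = 2510 / 0.24 = 10458.3 mm.
Laser time per layer: 10458.3 / 2960 → 3.5332 s.
Time per layer = 3.5332 + 15.8 = 19.3332 s.
2267 layers × 19.3332 s/layer = 43828.3644 s, i.e. 12.17 hours.

12.17 hours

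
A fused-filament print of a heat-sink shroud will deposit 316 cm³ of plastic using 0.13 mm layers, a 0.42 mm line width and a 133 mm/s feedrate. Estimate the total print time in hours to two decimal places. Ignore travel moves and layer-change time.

Extrusion cross-section = 0.13 × 0.42 = 0.0546 mm².
Total extruded path = 316000/0.0546 = 5787545.8 mm.
Extrusion time: 5787545.8 / 133 → 43515.4 s.
That's 43515.4 s → 12.09 hours.

12.09 hours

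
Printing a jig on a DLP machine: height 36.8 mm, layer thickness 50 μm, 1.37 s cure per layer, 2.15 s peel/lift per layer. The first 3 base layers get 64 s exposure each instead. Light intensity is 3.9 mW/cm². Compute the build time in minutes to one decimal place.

Layer count = ceil(36.8 / 0.05) = 736.
Bottom layers = 3 × (64 + 2.15) = 198.45 s.
Normal layers = 733 × (1.37 + 2.15) = 2580.16 s.
Sum: 198.45 + 2580.16 = 2778.61 s → 46.3 minutes.

46.3 minutes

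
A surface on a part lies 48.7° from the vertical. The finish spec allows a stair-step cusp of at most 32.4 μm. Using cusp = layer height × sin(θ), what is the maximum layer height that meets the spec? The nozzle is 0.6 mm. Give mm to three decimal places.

0.043 mm

Layer height = cusp / sin(48.7°) = 0.0324 / 0.7513 = 0.043 mm.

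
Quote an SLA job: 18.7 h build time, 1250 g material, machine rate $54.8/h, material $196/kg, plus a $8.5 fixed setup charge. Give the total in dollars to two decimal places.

Time charge = 54.8 × 18.7 = $1024.76.
Feedstock cost: 196 × 1250/1000 → $245.00.
Adding setup: 1024.76 + 245.00 + 8.5 → $1278.26.

$1278.26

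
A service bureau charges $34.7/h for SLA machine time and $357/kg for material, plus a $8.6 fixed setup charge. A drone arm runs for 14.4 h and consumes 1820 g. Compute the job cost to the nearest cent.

Time charge = 34.7 × 14.4 = $499.68.
Feedstock cost = 357 × 1820/1000, so $649.74.
Total = 499.68 + 649.74 + 8.6 = $1158.02.

$1158.02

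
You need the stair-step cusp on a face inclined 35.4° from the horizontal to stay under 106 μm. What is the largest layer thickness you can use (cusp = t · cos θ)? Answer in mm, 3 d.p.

0.130 mm

t = h_c / cos θ = 0.106 / 0.8151 = 0.130 mm.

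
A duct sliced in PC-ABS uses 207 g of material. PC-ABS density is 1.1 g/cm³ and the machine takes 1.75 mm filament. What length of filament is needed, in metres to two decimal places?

Volume = 207 g / 1.1 g·cm⁻³ = 188.1818 cm³ = 188181.8 mm³.
Filament cross-section = π × (1.75/2)² = 2.4053 mm².
Length = 188181.8 / 2.4053 = 78236.31 mm = 78.24 m.

78.24 m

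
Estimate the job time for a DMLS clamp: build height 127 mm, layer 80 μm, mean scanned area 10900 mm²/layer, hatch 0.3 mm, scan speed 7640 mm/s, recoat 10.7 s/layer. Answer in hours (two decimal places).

6.82 hours

Number of layers: 127 / 0.08 → 1588 (rounded up).
Scan path per layer = 10900 / 0.3, so 36333.3 mm.
Per-layer scan time = 36333.3 / 7640, so 4.7557 s.
Time per layer: 4.7557 + 10.7 → 15.4557 s.
Build time = 1588 × 15.4557 = 24543.6516 s = 6.82 hours.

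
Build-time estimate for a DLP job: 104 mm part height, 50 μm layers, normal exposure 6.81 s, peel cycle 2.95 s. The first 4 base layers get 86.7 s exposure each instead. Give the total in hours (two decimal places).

Number of layers: 104 / 0.05 → 2080 (rounded up).
Base layers: 4 × (86.7 + 2.95) → 358.6 s.
Remaining layers = 2076 × (6.81 + 2.95) = 20261.76 s.
Total = 358.6 + 20261.76 = 20620.36 s = 5.73 hours.

5.73 hours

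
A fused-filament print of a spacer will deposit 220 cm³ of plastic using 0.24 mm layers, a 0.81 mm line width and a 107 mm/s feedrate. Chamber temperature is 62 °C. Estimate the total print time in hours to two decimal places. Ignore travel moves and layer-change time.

2.94 hours

Extrusion cross-section = 0.24 × 0.81 = 0.1944 mm².
Path length: 220000 mm³ / 0.1944 mm² → 1131687.2 mm.
Time extruding = 1131687.2 / 107 = 10576.5 s.
10576.5 s = 2.94 hours.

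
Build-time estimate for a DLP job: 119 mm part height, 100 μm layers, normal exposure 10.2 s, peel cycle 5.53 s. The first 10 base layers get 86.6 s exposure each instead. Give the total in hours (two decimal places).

Layers = ⌈119/0.1⌉ = 1190.
Base layers = 10 × (86.6 + 5.53) = 921.3 s.
Normal layers = 1180 × (10.2 + 5.53), so 18561.4 s.
Sum: 921.3 + 18561.4 = 19482.7 s → 5.41 hours.

5.41 hours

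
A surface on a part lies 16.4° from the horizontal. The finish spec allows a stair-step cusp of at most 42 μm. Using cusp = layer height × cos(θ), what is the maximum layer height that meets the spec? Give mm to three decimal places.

0.044 mm

Layer height = cusp / cos(16.4°) = 0.042 / 0.9593 = 0.044 mm.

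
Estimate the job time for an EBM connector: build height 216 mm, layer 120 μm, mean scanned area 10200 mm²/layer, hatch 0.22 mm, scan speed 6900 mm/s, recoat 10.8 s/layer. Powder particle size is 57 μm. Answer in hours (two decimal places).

8.76 hours

Layers = ⌈216/0.12⌉ = 1800.
Scan path per layer: 10200 / 0.22 → 46363.6 mm.
Scan time per layer = 46363.6 / 6900, so 6.7194 s.
Time per layer = 6.7194 + 10.8, so 17.5194 s.
Build time = 1800 × 17.5194 = 31534.92 s = 8.76 hours.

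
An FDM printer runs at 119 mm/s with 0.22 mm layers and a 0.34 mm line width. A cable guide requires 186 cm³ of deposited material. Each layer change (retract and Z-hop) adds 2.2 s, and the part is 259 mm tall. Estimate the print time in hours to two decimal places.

6.52 hours

Extrusion cross-section = 0.22 × 0.34, so 0.0748 mm².
Total extruded path = 186000/0.0748 = 2486631 mm.
Extrusion time = 2486631 / 119 = 20896.1 s.
Layer count = ceil(259 / 0.22) = 1178.
Non-print overhead = 1178 × 2.2 = 2591.6 s.
Altogether 20896.1 + 2591.6 = 23487.7 s, i.e. 6.52 hours.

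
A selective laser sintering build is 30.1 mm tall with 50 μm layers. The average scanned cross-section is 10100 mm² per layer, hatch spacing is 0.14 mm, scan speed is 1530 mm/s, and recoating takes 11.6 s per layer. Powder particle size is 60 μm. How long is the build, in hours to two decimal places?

Number of layers: 30.1 / 0.05 → 602 (rounded up).
Hatch length per layer: 10100 / 0.14 → 72142.9 mm.
Per-layer scan time: 72142.9 / 1530 → 47.1522 s.
Per-layer time = 47.1522 + 11.6, so 58.7522 s.
Build time = 602 × 58.7522 = 35368.8244 s = 9.82 hours.

9.82 hours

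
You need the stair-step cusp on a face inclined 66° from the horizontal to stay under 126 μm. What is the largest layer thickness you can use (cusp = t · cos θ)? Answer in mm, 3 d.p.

Layer height = cusp / cos(66°) = 0.126 / 0.4067 = 0.310 mm.

0.310 mm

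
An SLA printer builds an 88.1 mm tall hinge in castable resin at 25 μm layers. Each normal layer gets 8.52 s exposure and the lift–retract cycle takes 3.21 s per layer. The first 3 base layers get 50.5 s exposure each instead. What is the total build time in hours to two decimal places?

Number of layers: 88.1 / 0.025 → 3524 (rounded up).
Bottom layers = 3 × (50.5 + 3.21) = 161.13 s.
Normal layers: 3521 × (8.52 + 3.21) → 41301.33 s.
Total = 161.13 + 41301.33 = 41462.46 s = 11.52 hours.

11.52 hours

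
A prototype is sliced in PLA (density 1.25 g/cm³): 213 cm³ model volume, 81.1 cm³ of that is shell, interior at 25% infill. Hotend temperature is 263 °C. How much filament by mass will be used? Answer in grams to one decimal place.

142.6 g

Infill region: 213 − 81.1 → 131.9 cm³.
Deposited infill = 0.25 × 131.9 = 32.975 cm³.
Total extruded = 81.1 + 32.975 = 114.075 cm³.
Mass = 114.075 × 1.25, so 142.59375 g.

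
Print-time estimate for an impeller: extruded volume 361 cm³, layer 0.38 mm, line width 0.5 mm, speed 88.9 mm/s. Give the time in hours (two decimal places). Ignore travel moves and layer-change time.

Line area = 0.38 × 0.5, so 0.19 mm².
Total extruded path = 361000/0.19 = 1900000 mm.
Time extruding: 1900000 / 88.9 → 21372.3 s.
In the requested units: 21372.3 s = 5.94 hours.

5.94 hours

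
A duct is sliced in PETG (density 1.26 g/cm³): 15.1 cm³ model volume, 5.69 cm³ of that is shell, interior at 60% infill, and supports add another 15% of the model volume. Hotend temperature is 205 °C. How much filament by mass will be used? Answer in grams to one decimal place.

Volume inside the shell = 15.1 − 5.69 = 9.41 cm³.
Infill volume = 0.60 × 9.41 = 5.646 cm³.
Support = 0.15 × 15.1, so 2.265 cm³.
Deposited volume = 5.69 + 5.646 + 2.265 = 13.601 cm³.
Mass = 13.601 × 1.26 = 17.13726 g.

17.1 g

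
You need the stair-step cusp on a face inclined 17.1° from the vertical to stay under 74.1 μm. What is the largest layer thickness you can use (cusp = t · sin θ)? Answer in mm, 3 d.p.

Layer height = cusp / sin(17.1°) = 0.0741 / 0.2940 = 0.252 mm.

0.252 mm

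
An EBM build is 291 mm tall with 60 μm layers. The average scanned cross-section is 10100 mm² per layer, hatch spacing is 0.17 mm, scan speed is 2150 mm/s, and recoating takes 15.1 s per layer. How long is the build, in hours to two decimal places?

57.57 hours

Layers = ⌈291/0.06⌉ = 4850.
Scan path per layer = 10100 / 0.17, so 59411.8 mm.
Beam time per layer: 59411.8 / 2150 → 27.6334 s.
Layer cycle = 27.6334 + 15.1, so 42.7334 s.
Total: 4850 × 42.7334 s = 207256.99 s → 57.57 hours.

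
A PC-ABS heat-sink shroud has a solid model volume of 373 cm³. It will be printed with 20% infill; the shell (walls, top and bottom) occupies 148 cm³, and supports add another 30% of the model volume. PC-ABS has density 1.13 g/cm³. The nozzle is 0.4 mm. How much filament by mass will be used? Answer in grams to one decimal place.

Interior volume = 373 − 148, so 225 cm³.
Infill deposited: 0.20 × 225 → 45 cm³.
Support = 0.30 × 373 = 111.9 cm³.
Deposited volume = 148 + 45 + 111.9, so 304.9 cm³.
Mass: 304.9 × 1.13 → 344.537 g.

344.5 g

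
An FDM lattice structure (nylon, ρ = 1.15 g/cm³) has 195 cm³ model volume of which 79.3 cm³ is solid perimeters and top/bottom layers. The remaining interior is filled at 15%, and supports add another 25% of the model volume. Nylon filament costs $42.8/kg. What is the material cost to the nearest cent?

Interior volume = 195 − 79.3 = 115.7 cm³.
Infill deposited = 0.15 × 115.7 = 17.355 cm³.
Support: 0.25 × 195 → 48.75 cm³.
Total extruded = 79.3 + 17.355 + 48.75, so 145.405 cm³.
Mass: 145.405 × 1.15 → 167.21575 g.
Cost = 167.21575 g / 1000 × $42.8/kg = $7.16.

$7.16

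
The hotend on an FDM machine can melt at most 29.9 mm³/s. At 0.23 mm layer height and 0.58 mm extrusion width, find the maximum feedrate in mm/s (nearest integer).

224 mm/s

A = 0.23 × 0.58, so 0.1334 mm².
Max speed = 29.9 / 0.1334 = 224.14 ≈ 224 mm/s.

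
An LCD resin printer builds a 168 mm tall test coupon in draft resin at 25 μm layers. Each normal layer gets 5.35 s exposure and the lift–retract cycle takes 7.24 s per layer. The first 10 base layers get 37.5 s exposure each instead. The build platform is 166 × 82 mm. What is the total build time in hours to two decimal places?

23.59 hours

Layer count = ceil(168 / 0.025) = 6720.
Bottom layers: 10 × (37.5 + 7.24) → 447.4 s.
Normal layers: 6710 × (5.35 + 7.24) → 84478.9 s.
Total = 447.4 + 84478.9 = 84926.3 s = 23.59 hours.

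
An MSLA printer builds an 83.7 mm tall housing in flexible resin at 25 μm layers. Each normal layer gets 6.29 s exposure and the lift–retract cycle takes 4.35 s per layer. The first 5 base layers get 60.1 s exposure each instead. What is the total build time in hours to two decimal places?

Layer count = ceil(83.7 / 0.025) = 3348.
Burn-in layers: 5 × (60.1 + 4.35) → 322.25 s.
Regular layers = 3343 × (6.29 + 4.35) = 35569.52 s.
Sum: 322.25 + 35569.52 = 35891.77 s → 9.97 hours.

9.97 hours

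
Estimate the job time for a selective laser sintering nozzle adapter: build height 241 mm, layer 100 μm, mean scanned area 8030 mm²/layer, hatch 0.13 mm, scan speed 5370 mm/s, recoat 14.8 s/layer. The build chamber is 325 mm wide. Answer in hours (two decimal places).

17.61 hours

Number of layers: 241 / 0.1 → 2410 (rounded up).
Per-layer scan distance: 8030 / 0.13 → 61769.2 mm.
Laser time per layer: 61769.2 / 5370 → 11.5026 s.
Time per layer: 11.5026 + 14.8 → 26.3026 s.
2410 layers × 26.3026 s/layer = 63389.266 s, i.e. 17.61 hours.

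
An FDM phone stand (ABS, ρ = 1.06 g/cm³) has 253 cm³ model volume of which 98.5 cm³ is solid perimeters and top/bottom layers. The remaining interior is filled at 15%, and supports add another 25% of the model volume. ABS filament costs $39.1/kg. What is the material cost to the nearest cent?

$7.66

Volume inside the shell: 253 − 98.5 → 154.5 cm³.
Deposited infill: 0.15 × 154.5 → 23.175 cm³.
Support: 0.25 × 253 → 63.25 cm³.
Total extruded = 98.5 + 23.175 + 63.25, so 184.925 cm³.
Mass = 184.925 × 1.06, so 196.0205 g.
Cost = 196.0205 g / 1000 × $39.1/kg = $7.66.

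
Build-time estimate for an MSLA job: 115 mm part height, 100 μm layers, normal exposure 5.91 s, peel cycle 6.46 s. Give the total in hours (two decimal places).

Layers = ⌈115/0.1⌉ = 1150.
Cycle time: 5.91 + 6.46 → 12.37 s.
Build time: 1150 × 12.37 s = 14225.5 s, i.e. 3.95 hours.

3.95 hours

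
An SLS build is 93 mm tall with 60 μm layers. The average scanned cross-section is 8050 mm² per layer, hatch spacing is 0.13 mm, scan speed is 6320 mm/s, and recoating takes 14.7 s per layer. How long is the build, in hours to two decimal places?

Layer count = ceil(93 / 0.06) = 1550.
Scan path per layer = 8050 / 0.13 = 61923.1 mm.
Per-layer scan time: 61923.1 / 6320 → 9.798 s.
Layer cycle = 9.798 + 14.7, so 24.498 s.
Total: 1550 × 24.498 s = 37971.9 s → 10.55 hours.

10.55 hours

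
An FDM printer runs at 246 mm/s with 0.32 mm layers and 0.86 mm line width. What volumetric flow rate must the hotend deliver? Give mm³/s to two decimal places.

A = 0.32 × 0.86 = 0.2752 mm².
Q = v·A = 246 × 0.2752 = 67.70 mm³/s.

67.70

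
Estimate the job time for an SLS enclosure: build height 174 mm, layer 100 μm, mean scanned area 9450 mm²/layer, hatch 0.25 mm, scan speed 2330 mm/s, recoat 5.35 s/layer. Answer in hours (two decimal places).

10.43 hours

Number of layers: 174 / 0.1 → 1740 (rounded up).
Per-layer scan distance: 9450 / 0.25 → 37800 mm.
Laser time per layer = 37800 / 2330, so 16.2232 s.
Layer cycle = 16.2232 + 5.35, so 21.5732 s.
Total: 1740 × 21.5732 s = 37537.368 s → 10.43 hours.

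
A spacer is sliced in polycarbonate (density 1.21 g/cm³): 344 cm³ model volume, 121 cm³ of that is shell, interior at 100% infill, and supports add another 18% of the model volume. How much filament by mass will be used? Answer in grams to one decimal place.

491.2 g

Volume inside the shell: 344 − 121 → 223 cm³.
Infill volume: 1.00 × 223 → 223 cm³.
Support = 0.18 × 344 = 61.92 cm³.
Total extruded = 121 + 223 + 61.92, so 405.92 cm³.
Mass = 405.92 × 1.21 = 491.1632 g.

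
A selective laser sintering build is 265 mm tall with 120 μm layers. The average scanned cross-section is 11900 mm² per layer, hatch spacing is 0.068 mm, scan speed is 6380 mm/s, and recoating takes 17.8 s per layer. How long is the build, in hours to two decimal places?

Number of layers: 265 / 0.12 → 2209 (rounded up).
Per-layer scan distance = 11900 / 0.068, so 175000 mm.
Per-layer scan time = 175000 / 6380 = 27.4295 s.
Time per layer = 27.4295 + 17.8 = 45.2295 s.
Build time = 2209 × 45.2295 = 99911.9655 s = 27.75 hours.

27.75 hours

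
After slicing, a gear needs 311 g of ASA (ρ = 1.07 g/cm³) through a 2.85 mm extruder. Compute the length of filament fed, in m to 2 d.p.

45.56 m

Extruded volume: 311/1.07 = 290.6542 cm³ (290654.2 mm³).
Cross-section of 2.85 mm filament: π·(2.85/2)² = 6.3794 mm².
L = V/A = 290654.2/6.3794 = 45561.37 mm → 45.56 m.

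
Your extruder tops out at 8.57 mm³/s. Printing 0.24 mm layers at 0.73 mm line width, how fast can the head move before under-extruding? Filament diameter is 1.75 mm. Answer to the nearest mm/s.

Extrusion cross-section: 0.24 × 0.73 → 0.1752 mm².
v_max = Q/A = 8.57/0.1752 = 48.92 mm/s → 49 mm/s.

49 mm/s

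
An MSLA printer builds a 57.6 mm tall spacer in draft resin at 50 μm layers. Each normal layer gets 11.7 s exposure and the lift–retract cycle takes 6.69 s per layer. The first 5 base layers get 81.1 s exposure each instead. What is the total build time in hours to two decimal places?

5.98 hours

Layer count = ceil(57.6 / 0.05) = 1152.
Bottom layers = 5 × (81.1 + 6.69) = 438.95 s.
Regular layers = 1147 × (11.7 + 6.69) = 21093.33 s.
Total = 438.95 + 21093.33 = 21532.28 s = 5.98 hours.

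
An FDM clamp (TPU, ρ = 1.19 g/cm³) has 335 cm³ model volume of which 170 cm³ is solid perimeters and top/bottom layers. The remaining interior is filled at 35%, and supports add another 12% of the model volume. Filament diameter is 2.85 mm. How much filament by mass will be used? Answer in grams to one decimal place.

318.9 g

Interior volume = 335 − 170 = 165 cm³.
Infill deposited = 0.35 × 165 = 57.75 cm³.
Support = 0.12 × 335, so 40.2 cm³.
Total extruded = 170 + 57.75 + 40.2, so 267.95 cm³.
Mass = 267.95 × 1.19 = 318.8605 g.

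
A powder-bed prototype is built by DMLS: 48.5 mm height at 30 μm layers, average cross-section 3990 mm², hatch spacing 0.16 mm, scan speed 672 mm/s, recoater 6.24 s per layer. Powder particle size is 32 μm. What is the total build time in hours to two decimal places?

Layer count = ceil(48.5 / 0.03) = 1617.
Scan path per layer: 3990 / 0.16 → 24937.5 mm.
Laser time per layer = 24937.5 / 672 = 37.1094 s.
Time per layer = 37.1094 + 6.24, so 43.3494 s.
1617 layers × 43.3494 s/layer = 70095.9798 s, i.e. 19.47 hours.

19.47 hours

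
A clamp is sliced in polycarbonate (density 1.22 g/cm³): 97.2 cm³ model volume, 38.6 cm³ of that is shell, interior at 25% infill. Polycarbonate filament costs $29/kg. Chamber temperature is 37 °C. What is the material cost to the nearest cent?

Infill region: 97.2 − 38.6 → 58.6 cm³.
Deposited infill = 0.25 × 58.6 = 14.65 cm³.
Deposited volume = 38.6 + 14.65 = 53.25 cm³.
Mass = 53.25 × 1.22 = 64.965 g.
At $29/kg: 64.965/1000 × 29 = $1.88.

$1.88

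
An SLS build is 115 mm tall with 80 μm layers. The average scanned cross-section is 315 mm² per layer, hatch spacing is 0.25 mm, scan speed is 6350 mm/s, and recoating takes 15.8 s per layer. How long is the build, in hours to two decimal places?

Layers = ⌈115/0.08⌉ = 1438.
Per-layer scan distance: 315 / 0.25 → 1260 mm.
Laser time per layer = 1260 / 6350, so 0.1984 s.
Time per layer = 0.1984 + 15.8 = 15.9984 s.
1438 layers × 15.9984 s/layer = 23005.6992 s, i.e. 6.39 hours.

6.39 hours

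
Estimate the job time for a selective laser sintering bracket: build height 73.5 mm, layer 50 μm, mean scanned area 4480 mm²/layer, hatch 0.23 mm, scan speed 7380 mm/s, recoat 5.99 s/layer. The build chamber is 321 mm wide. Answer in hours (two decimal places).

3.52 hours

Layer count = ceil(73.5 / 0.05) = 1470.
Hatch length per layer = 4480 / 0.23 = 19478.3 mm.
Scan time per layer: 19478.3 / 7380 → 2.6393 s.
Per-layer time = 2.6393 + 5.99 = 8.6293 s.
1470 layers × 8.6293 s/layer = 12685.071 s, i.e. 3.52 hours.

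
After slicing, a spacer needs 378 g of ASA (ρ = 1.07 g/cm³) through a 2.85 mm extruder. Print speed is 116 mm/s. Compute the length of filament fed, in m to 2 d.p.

55.38 m

Volume = 378 g / 1.07 g·cm⁻³ = 353.271 cm³ = 353271 mm³.
Cross-section of 2.85 mm filament: π·(2.85/2)² = 6.3794 mm².
L = V/A = 353271/6.3794 = 55376.84 mm → 55.38 m.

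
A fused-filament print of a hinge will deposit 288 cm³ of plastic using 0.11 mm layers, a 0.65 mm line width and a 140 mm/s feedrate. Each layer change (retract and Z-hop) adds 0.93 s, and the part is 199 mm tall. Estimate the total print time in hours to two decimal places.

8.46 hours

Extrusion cross-section = 0.11 × 0.65 = 0.0715 mm².
Total extruded path = 288000/0.0715 = 4027972 mm.
Print-move time = 4027972 / 140, so 28771.2 s.
Number of layers: 199 / 0.11 → 1810 (rounded up).
Layer-change overhead: 1810 × 0.93 → 1683.3 s.
Total = 28771.2 + 1683.3 = 30454.5 s = 8.46 hours.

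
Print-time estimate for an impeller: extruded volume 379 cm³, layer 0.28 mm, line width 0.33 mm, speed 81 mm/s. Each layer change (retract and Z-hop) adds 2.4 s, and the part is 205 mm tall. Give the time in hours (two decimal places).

Bead cross-section = 0.28 × 0.33, so 0.0924 mm².
Total extruded path = 379000/0.0924 = 4101731.6 mm.
Extrusion time = 4101731.6 / 81, so 50638.7 s.
Layer count = ceil(205 / 0.28) = 733.
Z-hop total: 733 × 2.4 → 1759.2 s.
Altogether 50638.7 + 1759.2 = 52397.9 s, i.e. 14.55 hours.

14.55 hours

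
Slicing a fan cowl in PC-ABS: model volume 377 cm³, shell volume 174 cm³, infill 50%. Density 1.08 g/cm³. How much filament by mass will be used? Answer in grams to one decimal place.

297.5 g

Interior volume = 377 − 174, so 203 cm³.
Infill volume = 0.50 × 203, so 101.5 cm³.
Total printed volume = 174 + 101.5 = 275.5 cm³.
Mass: 275.5 × 1.08 → 297.54 g.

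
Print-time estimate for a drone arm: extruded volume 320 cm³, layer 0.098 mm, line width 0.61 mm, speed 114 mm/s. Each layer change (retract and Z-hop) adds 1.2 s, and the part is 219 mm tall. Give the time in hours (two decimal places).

Bead cross-section = 0.098 × 0.61 = 0.05978 mm².
Toolpath length = 320 cm³ / 0.05978 mm² = 320000 / 0.05978 = 5352960.9 mm.
Print-move time: 5352960.9 / 114 → 46955.8 s.
Number of layers: 219 / 0.098 → 2235 (rounded up).
Z-hop total: 2235 × 1.2 → 2682 s.
Total = 46955.8 + 2682 = 49637.8 s = 13.79 hours.

13.79 hours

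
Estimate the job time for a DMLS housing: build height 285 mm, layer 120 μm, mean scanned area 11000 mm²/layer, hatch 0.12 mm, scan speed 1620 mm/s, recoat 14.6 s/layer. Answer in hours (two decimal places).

46.96 hours

Layer count = ceil(285 / 0.12) = 2375.
Per-layer scan distance: 11000 / 0.12 → 91666.7 mm.
Per-layer scan time = 91666.7 / 1620, so 56.5844 s.
Layer cycle = 56.5844 + 14.6, so 71.1844 s.
Total: 2375 × 71.1844 s = 169062.95 s → 46.96 hours.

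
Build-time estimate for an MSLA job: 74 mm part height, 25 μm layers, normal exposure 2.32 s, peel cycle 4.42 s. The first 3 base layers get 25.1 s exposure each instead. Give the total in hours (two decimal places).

5.56 hours

Layer count = ceil(74 / 0.025) = 2960.
Base layers = 3 × (25.1 + 4.42) = 88.56 s.
Normal layers = 2957 × (2.32 + 4.42) = 19930.18 s.
Sum: 88.56 + 19930.18 = 20018.74 s → 5.56 hours.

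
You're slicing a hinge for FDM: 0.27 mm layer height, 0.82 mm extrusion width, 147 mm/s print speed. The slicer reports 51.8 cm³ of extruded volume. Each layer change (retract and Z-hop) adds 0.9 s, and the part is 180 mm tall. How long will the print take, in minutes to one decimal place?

Line area = 0.27 × 0.82 = 0.2214 mm².
Path length: 51800 mm³ / 0.2214 mm² → 233965.7 mm.
Time extruding: 233965.7 / 147 → 1591.6 s.
Layer count = ceil(180 / 0.27) = 667.
Non-print overhead: 667 × 0.9 → 600.3 s.
Altogether 1591.6 + 600.3 = 2191.9 s, i.e. 36.5 minutes.

36.5 minutes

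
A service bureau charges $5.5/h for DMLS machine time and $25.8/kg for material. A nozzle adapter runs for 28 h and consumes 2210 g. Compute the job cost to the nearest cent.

Time charge: 5.5 × 28 → $154.00.
Material cost = 25.8 × 2210/1000 = $57.018.
Total = 154.00 + 57.018 = 211.018 ≈ $211.02.

$211.02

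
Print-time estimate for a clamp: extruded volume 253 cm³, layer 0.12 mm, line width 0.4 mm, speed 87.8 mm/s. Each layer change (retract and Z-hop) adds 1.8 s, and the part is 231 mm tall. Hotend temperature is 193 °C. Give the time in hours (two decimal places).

17.64 hours

Bead cross-section = 0.12 × 0.4 = 0.048 mm².
Toolpath length = 253 cm³ / 0.048 mm² = 253000 / 0.048 = 5270833.3 mm.
Time extruding = 5270833.3 / 87.8 = 60032.3 s.
Layer count = ceil(231 / 0.12) = 1925.
Z-hop total: 1925 × 1.8 → 3465 s.
Total = 60032.3 + 3465 = 63497.3 s = 17.64 hours.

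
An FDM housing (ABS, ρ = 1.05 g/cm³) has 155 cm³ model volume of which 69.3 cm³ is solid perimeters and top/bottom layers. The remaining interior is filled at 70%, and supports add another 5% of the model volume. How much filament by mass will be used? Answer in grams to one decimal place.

143.9 g

Interior volume: 155 − 69.3 → 85.7 cm³.
Infill volume = 0.70 × 85.7 = 59.99 cm³.
Support = 0.05 × 155 = 7.75 cm³.
Deposited volume = 69.3 + 59.99 + 7.75, so 137.04 cm³.
Mass: 137.04 × 1.05 → 143.892 g.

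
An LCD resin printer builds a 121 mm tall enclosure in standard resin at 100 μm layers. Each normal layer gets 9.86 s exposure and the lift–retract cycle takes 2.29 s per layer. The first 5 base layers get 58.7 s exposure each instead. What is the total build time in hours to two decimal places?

Number of layers: 121 / 0.1 → 1210 (rounded up).
Bottom layers = 5 × (58.7 + 2.29) = 304.95 s.
Remaining layers = 1205 × (9.86 + 2.29) = 14640.75 s.
Total = 304.95 + 14640.75 = 14945.7 s = 4.15 hours.

4.15 hours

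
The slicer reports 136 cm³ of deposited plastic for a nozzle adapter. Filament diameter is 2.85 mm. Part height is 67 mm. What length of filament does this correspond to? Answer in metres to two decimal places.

Cross-section of 2.85 mm filament: π·(2.85/2)² = 6.3794 mm².
L = 136000 mm³ / 6.3794 mm² = 21318.62 mm, i.e. 21.32 m.

21.32 m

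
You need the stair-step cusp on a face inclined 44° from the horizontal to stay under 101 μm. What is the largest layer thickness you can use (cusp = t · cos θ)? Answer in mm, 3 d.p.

0.140 mm

t = h_c / cos θ = 0.101 / 0.7193 = 0.140 mm.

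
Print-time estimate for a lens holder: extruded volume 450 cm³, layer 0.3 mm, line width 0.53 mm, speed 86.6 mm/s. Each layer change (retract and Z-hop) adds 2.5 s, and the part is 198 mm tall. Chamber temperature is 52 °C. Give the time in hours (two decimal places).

Extrusion cross-section: 0.3 × 0.53 → 0.159 mm².
Path length: 450000 mm³ / 0.159 mm² → 2830188.7 mm.
Time extruding = 2830188.7 / 86.6, so 32681.2 s.
Layers = ⌈198/0.3⌉ = 660.
Z-hop total = 660 × 2.5, so 1650 s.
Altogether 32681.2 + 1650 = 34331.2 s, i.e. 9.54 hours.

9.54 hours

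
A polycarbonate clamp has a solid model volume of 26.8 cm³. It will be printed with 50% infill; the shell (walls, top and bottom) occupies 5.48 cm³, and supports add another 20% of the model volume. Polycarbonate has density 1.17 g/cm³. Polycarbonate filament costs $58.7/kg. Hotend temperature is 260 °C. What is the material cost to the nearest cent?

$1.48

Volume inside the shell = 26.8 − 5.48, so 21.32 cm³.
Infill deposited = 0.50 × 21.32 = 10.66 cm³.
Support = 0.20 × 26.8 = 5.36 cm³.
Deposited volume = 5.48 + 10.66 + 5.36 = 21.5 cm³.
Mass = 21.5 × 1.17, so 25.155 g.
At $58.7/kg: 25.155/1000 × 58.7 = $1.48.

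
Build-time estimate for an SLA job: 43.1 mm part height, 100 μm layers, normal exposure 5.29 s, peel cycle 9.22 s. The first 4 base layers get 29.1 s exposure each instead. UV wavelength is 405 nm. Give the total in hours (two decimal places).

Layers = ⌈43.1/0.1⌉ = 431.
Base layers: 4 × (29.1 + 9.22) → 153.28 s.
Regular layers = 427 × (5.29 + 9.22), so 6195.77 s.
Sum: 153.28 + 6195.77 = 6349.05 s → 1.76 hours.

1.76 hours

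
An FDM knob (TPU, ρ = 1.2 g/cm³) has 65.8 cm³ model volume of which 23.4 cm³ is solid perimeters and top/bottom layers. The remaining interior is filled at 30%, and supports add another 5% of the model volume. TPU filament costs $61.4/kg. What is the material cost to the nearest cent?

$2.90

Interior volume = 65.8 − 23.4, so 42.4 cm³.
Deposited infill = 0.30 × 42.4, so 12.72 cm³.
Support = 0.05 × 65.8, so 3.29 cm³.
Deposited volume: 23.4 + 12.72 + 3.29 → 39.41 cm³.
Mass: 39.41 × 1.2 → 47.292 g.
Cost = 47.292 g / 1000 × $61.4/kg = $2.90.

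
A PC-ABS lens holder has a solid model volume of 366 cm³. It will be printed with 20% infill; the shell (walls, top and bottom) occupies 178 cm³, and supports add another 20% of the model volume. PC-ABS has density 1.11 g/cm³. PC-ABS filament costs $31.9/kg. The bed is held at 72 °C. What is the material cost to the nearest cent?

$10.23

Infill region = 366 − 178 = 188 cm³.
Infill volume = 0.20 × 188, so 37.6 cm³.
Support = 0.20 × 366 = 73.2 cm³.
Deposited volume: 178 + 37.6 + 73.2 → 288.8 cm³.
Mass: 288.8 × 1.11 → 320.568 g.
Cost = 320.568 g / 1000 × $31.9/kg = $10.23.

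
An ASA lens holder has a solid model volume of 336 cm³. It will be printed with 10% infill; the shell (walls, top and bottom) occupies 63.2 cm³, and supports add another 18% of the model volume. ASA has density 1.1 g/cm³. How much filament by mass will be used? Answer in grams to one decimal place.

Volume inside the shell: 336 − 63.2 → 272.8 cm³.
Infill deposited = 0.10 × 272.8, so 27.28 cm³.
Support: 0.18 × 336 → 60.48 cm³.
Deposited volume = 63.2 + 27.28 + 60.48, so 150.96 cm³.
Mass: 150.96 × 1.1 → 166.056 g.

166.1 g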